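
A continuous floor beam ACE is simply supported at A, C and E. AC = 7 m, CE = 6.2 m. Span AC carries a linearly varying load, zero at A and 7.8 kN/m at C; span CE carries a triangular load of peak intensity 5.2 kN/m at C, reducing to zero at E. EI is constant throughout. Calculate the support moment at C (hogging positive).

M_C = 19.77 kN·m

Take M_C as the redundant. Released structure: two simple spans AC and CE with a hinge at C.
Discontinuity in slope at C on the released structure — sum the simple-span end rotations:
  span AC: triangular load, peak 7.8: w₀L³/(45EI) = 59.45/EI
  span CE: triangular load, peak 5.2: w₀L³/(45EI) = 27.54/EI
  relative rotation θ_0 = (59.45 + 27.54)/EI = 86.99/EI
A unit hogging moment at C produces rotation L₁/(3EI) + L₂/(3EI) = 4.4/EI.
Slope continuity at C: θ_0 = M_C·4.4/EI, so M_C = 86.99/4.4 = 19.77 kN·m (hogging).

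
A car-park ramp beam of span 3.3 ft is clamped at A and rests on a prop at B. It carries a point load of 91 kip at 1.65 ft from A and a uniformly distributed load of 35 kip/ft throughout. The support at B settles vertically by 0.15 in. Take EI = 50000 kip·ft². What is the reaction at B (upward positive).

Release the roller at B. Primary structure: cantilever fixed at A.
Deflection at B on the released cantilever, summing each load's contribution:
  point load 91 at a = 1.65: Pa²(3L − a)/(6EI) = 340.7/EI
  UDL 35: wL⁴/(8EI) = 518.8/EI
  δ_0 = 859.5/EI
Flexibility coefficient — unit upward force at B: δ_{BB} = L³/(3EI) = 11.98/EI.
With EI = 50000 kip·ft²: δ_0 = 0.01719 ft and δ_{BB} = 0.00024 ft/kip.
Compatibility — the beam at B must follow the support down by 0.0125 ft: δ_0 − R_B·δ_{BB} = 0.0125, so R_B = (0.01719 − 0.0125)/0.00024 = 19.58 kip.

R_B = 19.58 kip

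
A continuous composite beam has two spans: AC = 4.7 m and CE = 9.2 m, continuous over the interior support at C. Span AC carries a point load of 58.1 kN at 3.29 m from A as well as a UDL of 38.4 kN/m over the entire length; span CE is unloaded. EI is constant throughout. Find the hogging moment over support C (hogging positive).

Insert a hinge at C; M_C is the redundant, and each span becomes simply supported.
End slopes at the hinge C, treating each span as simply supported:
  span AC: point load 58.1 at a = 3.29: Pab(L + a)/(6LEI) = 76.36/EI
  span AC: UDL 38.4: wL³/(24EI) = 166.1/EI
  relative rotation θ_0 = (242.5 + 0)/EI = 242.5/EI
A unit hogging moment at C produces rotation L₁/(3EI) + L₂/(3EI) = 4.633/EI.
Compatibility: M_C·(L₁+L₂)/(3EI) = θ_0, giving M_C = 52.33 kN·m (hogging).

M_C = 52.33 kN·m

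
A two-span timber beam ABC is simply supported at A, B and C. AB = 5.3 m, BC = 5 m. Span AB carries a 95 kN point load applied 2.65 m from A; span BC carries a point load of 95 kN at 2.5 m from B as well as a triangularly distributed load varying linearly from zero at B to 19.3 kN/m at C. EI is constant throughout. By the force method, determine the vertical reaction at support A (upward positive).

Insert a hinge at B; M_B is the redundant, and each span becomes simply supported.
Rotations at B on the released spans (each span's end-slope, ×1/EI):
  span AB: point load 95 at a = 2.65: Pab(L + a)/(6LEI) = 166.8/EI
  span BC: point load 95 at a = 2.5: Pab(L + b)/(6LEI) = 148.4/EI
  span BC: triangular load, peak 19.3: 7w₀L³/(360EI) = 46.91/EI
  relative rotation θ_0 = (166.8 + 195.3)/EI = 362.1/EI
A unit hogging moment at B produces rotation L₁/(3EI) + L₂/(3EI) = 3.433/EI.
Slope continuity at B: θ_0 = M_B·3.433/EI, so M_B = 362.1/3.433 = 105.5 kN·m (hogging).
Span AB, ΣM about A with M_B applied at B: R_B^{AB}·5.3 = 251.8 + 105.5, so R_B^{AB} = 67.4 kN and R_A = 95 − 67.4 = 27.6 kN.

R_A = 27.6 kN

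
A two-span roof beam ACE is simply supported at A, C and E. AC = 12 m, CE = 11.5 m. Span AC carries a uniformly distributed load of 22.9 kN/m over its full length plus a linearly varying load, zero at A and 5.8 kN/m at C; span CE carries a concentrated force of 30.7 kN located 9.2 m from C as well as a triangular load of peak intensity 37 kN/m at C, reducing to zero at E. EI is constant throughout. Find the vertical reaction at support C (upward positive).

Take M_C as the redundant. Released structure: two simple spans AC and CE with a hinge at C.
End slopes at the hinge C, treating each span as simply supported:
  span AC: UDL 22.9: wL³/(24EI) = 1649/EI
  span AC: triangular load, peak 5.8: w₀L³/(45EI) = 222.7/EI
  span CE: point load 30.7 at a = 9.2: Pab(L + b)/(6LEI) = 129.9/EI
  span CE: triangular load, peak 37: w₀L³/(45EI) = 1250/EI
  relative rotation θ_0 = (1872 + 1380)/EI = 3252/EI
A unit hogging moment at C produces rotation L₁/(3EI) + L₂/(3EI) = 7.833/EI.
Slope continuity at C: θ_0 = M_C·7.833/EI, so M_C = 3252/7.833 = 415.1 kN·m (hogging).
Span AC, ΣM about A with M_C applied at C: R_C^{AC}·12 = 1927 + 415.1, so R_C^{AC} = 195.2 kN and R_A = 309.6 − 195.2 = 114.4 kN.
Span CE, ΣM about E: R_C^{CE}·11.5 = 1702 + 415.1, so R_C^{CE} = 184.1 kN and R_E = 243.4 − 184.1 = 59.38 kN.
R_C = 195.2 + 184.1 = 379.3 kN.

R_C = 379.3 kN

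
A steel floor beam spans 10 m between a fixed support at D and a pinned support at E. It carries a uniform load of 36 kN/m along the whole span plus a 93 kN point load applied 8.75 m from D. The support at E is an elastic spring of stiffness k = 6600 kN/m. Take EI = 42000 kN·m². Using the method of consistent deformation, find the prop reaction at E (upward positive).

Take the reaction at E as the redundant and release it; the primary structure is a cantilever fixed at D.
Downward deflection at the released point E due to the loads:
  UDL 36: wL⁴/(8EI) = 45000/EI
  point load 93 at a = 8.75: Pa²(3L − a)/(6EI) = 25218/EI
  δ_0 = 70218/EI
Flexibility coefficient — unit upward force at E: δ_{EE} = L³/(3EI) = 333.3/EI.
With EI = 42000 kN·m²: δ_0 = 1.6719 m and δ_{EE} = 0.007937 m/kN.
Compatibility — the spring shortens by R_E/k under the reaction it provides: δ_0 − R_E·δ_{EE} = R_E/k. With 1/k = 0.000152 m/kN, R_E = δ_0 / (δ_{EE} + 1/k) = 1.6719 / (0.007937 + 0.000152) = 206.7 kN.

R_E = 206.7 kN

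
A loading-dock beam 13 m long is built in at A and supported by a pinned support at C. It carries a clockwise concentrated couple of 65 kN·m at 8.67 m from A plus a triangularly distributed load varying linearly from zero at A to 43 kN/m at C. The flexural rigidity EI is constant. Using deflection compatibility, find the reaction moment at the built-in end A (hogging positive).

Remove the prop at C; the released (primary) structure is a cantilever built in at A.
Free-end deflection of the primary structure under the applied loading (downward +):
  clockwise couple 65 at a = 8.67: M₀a(2L − a)/(2EI) = 4883/EI
  triangular load, peak 43 at the free end: 11w₀L⁴/(120EI) = 112578/EI
  δ_0 = 117461/EI
Flexibility coefficient — unit upward force at C: δ_{CC} = L³/(3EI) = 732.3/EI.
The prop prevents deflection at C: R_C = δ_0/δ_{CC} = 117461/732.3 = 160.4 kN.
Moment equilibrium about A: M_A = Σ(load moments about A) − R_C·L = 2487 − 160.4×13 = 402.2 kN·m.

M_A = 402.2 kN·m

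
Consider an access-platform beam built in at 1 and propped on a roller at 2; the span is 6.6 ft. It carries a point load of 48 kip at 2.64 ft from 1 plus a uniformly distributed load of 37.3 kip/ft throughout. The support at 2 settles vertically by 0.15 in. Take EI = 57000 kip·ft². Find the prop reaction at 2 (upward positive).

Choose R_2 as the redundant. The primary structure is the cantilever fixed at 1.
Deflection at 2 on the released cantilever, summing each load's contribution:
  point load 48 at a = 2.64: Pa²(3L − a)/(6EI) = 956.8/EI
  UDL 37.3: wL⁴/(8EI) = 8847/EI
  δ_0 = 9804/EI
Tip deflection under a unit load at 2: L³/(3EI) = 95.83/EI.
With EI = 57000 kip·ft²: δ_0 = 0.172 ft and δ_{22} = 0.001681 ft/kip.
Compatibility — the beam at 2 must follow the support down by 0.0125 ft: δ_0 − R_2·δ_{22} = 0.0125, so R_2 = (0.172 − 0.0125)/0.001681 = 94.87 kip.

R_2 = 94.87 kip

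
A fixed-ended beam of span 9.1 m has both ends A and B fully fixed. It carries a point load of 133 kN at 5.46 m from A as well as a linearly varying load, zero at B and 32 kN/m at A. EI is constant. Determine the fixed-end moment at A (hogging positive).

Release both end moments; the primary structure is a simply-supported span AB with redundants M_A and M_B.
Simple-span end rotations at A and B under the given loads:
  at A: point load 133 at a = 5.46: Pab(L + b)/(6LEI) = 616.8/EI
  at B: point load 133 at a = 5.46: Pab(L + a)/(6LEI) = 704.9/EI
  at A: triangular load, peak 32: w₀L³/(45EI) = 535.9/EI
  at B: triangular load, peak 32: 7w₀L³/(360EI) = 468.9/EI
  θ_A0 = 1153/EI,  θ_B0 = 1174/EI
Flexibility coefficients: a unit moment at one end gives L/(3EI) there and L/(6EI) at the far end, so f₁₁ = f₂₂ = 3.033/EI and f₁₂ = f₂₁ = 1.517/EI.
Compatibility — zero rotation at each built-in end:
  3.033 M_A + 1.517 M_B = 1153
  1.517 M_A + 3.033 M_B = 1174
Solving the pair gives M_A = 248.7 kN·m and M_B = 262.6 kN·m (hogging).

M_A = 248.7 kN·m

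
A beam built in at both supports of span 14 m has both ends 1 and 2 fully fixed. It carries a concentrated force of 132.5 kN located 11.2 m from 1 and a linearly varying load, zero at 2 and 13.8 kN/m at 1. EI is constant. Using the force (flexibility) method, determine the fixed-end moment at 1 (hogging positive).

Take the two fixed-end moments M_1, M_2 as redundants; the released structure is the simple span 12.
End rotations of the released simple span under the applied load (×1/EI):
  at 1: point load 132.5 at a = 11.2: Pab(L + b)/(6LEI) = 831/EI
  at 2: point load 132.5 at a = 11.2: Pab(L + a)/(6LEI) = 1247/EI
  at 1: triangular load, peak 13.8: w₀L³/(45EI) = 841.5/EI
  at 2: triangular load, peak 13.8: 7w₀L³/(360EI) = 736.3/EI
  θ_10 = 1673/EI,  θ_20 = 1983/EI
Flexibility coefficients: a unit moment at one end gives L/(3EI) there and L/(6EI) at the far end, so f₁₁ = f₂₂ = 4.667/EI and f₁₂ = f₂₁ = 2.333/EI.
Compatibility — zero rotation at each built-in end:
  4.667 M_1 + 2.333 M_2 = 1673
  2.333 M_1 + 4.667 M_2 = 1983
Solving the pair gives M_1 = 194.6 kN·m and M_2 = 327.6 kN·m (hogging).

M_1 = 194.6 kN·m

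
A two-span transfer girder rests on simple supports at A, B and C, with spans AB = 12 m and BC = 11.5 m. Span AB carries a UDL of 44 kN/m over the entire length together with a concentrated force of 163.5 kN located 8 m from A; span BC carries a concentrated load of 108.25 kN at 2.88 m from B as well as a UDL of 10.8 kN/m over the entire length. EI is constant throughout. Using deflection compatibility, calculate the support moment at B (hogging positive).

M_B = 777.4 kN·m

Take M_B as the redundant. Released structure: two simple spans AB and BC with a hinge at B.
Discontinuity in slope at B on the released structure — sum the simple-span end rotations:
  span AB: UDL 44: wL³/(24EI) = 3168/EI
  span AB: point load 163.5 at a = 8: Pab(L + a)/(6LEI) = 1453/EI
  span BC: point load 108.25 at a = 2.88: Pab(L + b)/(6LEI) = 783.6/EI
  span BC: UDL 10.8: wL³/(24EI) = 684.4/EI
  relative rotation θ_0 = (4621 + 1468)/EI = 6089/EI
A unit hogging moment at B produces rotation L₁/(3EI) + L₂/(3EI) = 7.833/EI.
Slope continuity at B: θ_0 = M_B·7.833/EI, so M_B = 6089/7.833 = 777.4 kN·m (hogging).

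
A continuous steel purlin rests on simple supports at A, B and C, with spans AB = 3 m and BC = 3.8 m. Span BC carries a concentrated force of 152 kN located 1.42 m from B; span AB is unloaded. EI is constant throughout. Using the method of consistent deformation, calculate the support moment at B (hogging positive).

Insert a hinge at B; M_B is the redundant, and each span becomes simply supported.
Rotations at B on the released spans (each span's end-slope, ×1/EI):
  span BC: point load 152 at a = 1.42: Pab(L + b)/(6LEI) = 139.2/EI
  relative rotation θ_0 = (0 + 139.2)/EI = 139.2/EI
A unit hogging moment at B produces rotation L₁/(3EI) + L₂/(3EI) = 2.267/EI.
Slope continuity at B: θ_0 = M_B·2.267/EI, so M_B = 139.2/2.267 = 61.43 kN·m (hogging).

M_B = 61.43 kN·m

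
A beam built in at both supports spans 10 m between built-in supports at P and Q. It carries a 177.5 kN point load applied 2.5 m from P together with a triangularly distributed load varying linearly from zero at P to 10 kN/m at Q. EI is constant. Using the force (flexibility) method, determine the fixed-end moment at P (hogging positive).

Take the two fixed-end moments M_P, M_Q as redundants; the released structure is the simple span PQ.
Simple-span end rotations at P and Q under the given loads:
  at P: point load 177.5 at a = 2.5: Pab(L + b)/(6LEI) = 970.7/EI
  at Q: point load 177.5 at a = 2.5: Pab(L + a)/(6LEI) = 693.4/EI
  at P: triangular load, peak 10: 7w₀L³/(360EI) = 194.4/EI
  at Q: triangular load, peak 10: w₀L³/(45EI) = 222.2/EI
  θ_P0 = 1165/EI,  θ_Q0 = 915.6/EI
Flexibility coefficients: a unit moment at one end gives L/(3EI) there and L/(6EI) at the far end, so f₁₁ = f₂₂ = 3.333/EI and f₁₂ = f₂₁ = 1.667/EI.
Compatibility — zero rotation at each built-in end:
  3.333 M_P + 1.667 M_Q = 1165
  1.667 M_P + 3.333 M_Q = 915.6
Solving the pair gives M_P = 282.9 kN·m and M_Q = 133.2 kN·m (hogging).

M_P = 282.9 kN·m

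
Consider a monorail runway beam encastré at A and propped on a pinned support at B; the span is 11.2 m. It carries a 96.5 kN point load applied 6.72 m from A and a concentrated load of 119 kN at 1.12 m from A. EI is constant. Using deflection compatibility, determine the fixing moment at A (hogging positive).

M_A = 295.5 kN·m

Take the reaction at B as the redundant and release it; the primary structure is a cantilever fixed at A.
Downward deflection at the released point B due to the loads:
  point load 96.5 at a = 6.72: Pa²(3L − a)/(6EI) = 19523/EI
  point load 119 at a = 1.12: Pa²(3L − a)/(6EI) = 808.1/EI
  δ_0 = 20331/EI
Flexibility coefficient — unit upward force at B: δ_{BB} = L³/(3EI) = 468.3/EI.
The prop prevents deflection at B: R_B = δ_0/δ_{BB} = 20331/468.3 = 43.41 kN.
Moment equilibrium about A: M_A = Σ(load moments about A) − R_B·L = 781.8 − 43.41×11.2 = 295.5 kN·m.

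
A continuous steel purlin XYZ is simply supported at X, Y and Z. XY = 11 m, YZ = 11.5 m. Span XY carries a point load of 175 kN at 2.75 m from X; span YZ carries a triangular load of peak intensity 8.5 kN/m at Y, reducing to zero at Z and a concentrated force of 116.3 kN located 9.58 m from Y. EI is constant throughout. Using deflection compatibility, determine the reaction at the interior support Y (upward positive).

Release continuity at Y by inserting a hinge; the redundant is the internal moment M_Y. The primary structure is two simply-supported spans XY and YZ.
Rotations at Y on the released spans (each span's end-slope, ×1/EI):
  span XY: point load 175 at a = 2.75: Pab(L + a)/(6LEI) = 827.1/EI
  span YZ: triangular load, peak 8.5: w₀L³/(45EI) = 287.3/EI
  span YZ: point load 116.3 at a = 9.58: Pab(L + b)/(6LEI) = 416.1/EI
  relative rotation θ_0 = (827.1 + 703.3)/EI = 1530/EI
A unit hogging moment at Y produces rotation L₁/(3EI) + L₂/(3EI) = 7.5/EI.
Compatibility: M_Y·(L₁+L₂)/(3EI) = θ_0, giving M_Y = 204.1 kN·m (hogging).
Span XY, ΣM about X with M_Y applied at Y: R_Y^{XY}·11 = 481.2 + 204.1, so R_Y^{XY} = 62.3 kN and R_X = 175 − 62.3 = 112.7 kN.
Span YZ, ΣM about Z: R_Y^{YZ}·11.5 = 598 + 204.1, so R_Y^{YZ} = 69.75 kN and R_Z = 165.2 − 69.75 = 95.43 kN.
R_Y = 62.3 + 69.75 = 132 kN.

R_Y = 132 kN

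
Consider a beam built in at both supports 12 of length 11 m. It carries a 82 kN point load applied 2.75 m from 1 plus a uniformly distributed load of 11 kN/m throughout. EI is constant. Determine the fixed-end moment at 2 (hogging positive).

Release both end moments; the primary structure is a simply-supported span 12 with redundants M_1 and M_2.
On the primary (simply-supported) span, the end slopes from the loading are:
  at 1: point load 82 at a = 2.75: Pab(L + b)/(6LEI) = 542.6/EI
  at 2: point load 82 at a = 2.75: Pab(L + a)/(6LEI) = 387.6/EI
  at 1: UDL 11: wL³/(24EI) = 610/EI
  at 2: UDL 11: wL³/(24EI) = 610/EI
  θ_10 = 1153/EI,  θ_20 = 997.6/EI
Flexibility coefficients: a unit moment at one end gives L/(3EI) there and L/(6EI) at the far end, so f₁₁ = f₂₂ = 3.667/EI and f₁₂ = f₂₁ = 1.833/EI.
Compatibility — zero rotation at each built-in end:
  3.667 M_1 + 1.833 M_2 = 1153
  1.833 M_1 + 3.667 M_2 = 997.6
Solving the pair gives M_1 = 237.8 kN·m and M_2 = 153.2 kN·m (hogging).

M_2 = 153.2 kN·m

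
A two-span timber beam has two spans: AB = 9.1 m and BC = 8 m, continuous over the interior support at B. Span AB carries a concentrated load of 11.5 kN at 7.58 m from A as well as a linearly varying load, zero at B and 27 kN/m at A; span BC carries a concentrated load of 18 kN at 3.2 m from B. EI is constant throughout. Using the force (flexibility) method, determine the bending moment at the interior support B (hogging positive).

Insert a hinge at B; M_B is the redundant, and each span becomes simply supported.
End slopes at the hinge B, treating each span as simply supported:
  span AB: point load 11.5 at a = 7.58: Pab(L + a)/(6LEI) = 40.48/EI
  span AB: triangular load, peak 27: 7w₀L³/(360EI) = 395.6/EI
  span BC: point load 18 at a = 3.2: Pab(L + b)/(6LEI) = 73.73/EI
  relative rotation θ_0 = (436.1 + 73.73)/EI = 509.8/EI
A unit hogging moment at B produces rotation L₁/(3EI) + L₂/(3EI) = 5.7/EI.
Compatibility: M_B·(L₁+L₂)/(3EI) = θ_0, giving M_B = 89.44 kN·m (hogging).

M_B = 89.44 kN·m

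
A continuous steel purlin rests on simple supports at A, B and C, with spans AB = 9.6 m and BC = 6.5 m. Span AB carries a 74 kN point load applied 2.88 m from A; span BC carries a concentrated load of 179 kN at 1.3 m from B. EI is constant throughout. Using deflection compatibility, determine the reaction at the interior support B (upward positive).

Release continuity at B by inserting a hinge; the redundant is the internal moment M_B. The primary structure is two simply-supported spans AB and BC.
Discontinuity in slope at B on the released structure — sum the simple-span end rotations:
  span AB: point load 74 at a = 2.88: Pab(L + a)/(6LEI) = 310.3/EI
  span BC: point load 179 at a = 1.3: Pab(L + b)/(6LEI) = 363/EI
  relative rotation θ_0 = (310.3 + 363)/EI = 673.3/EI
A unit hogging moment at B produces rotation L₁/(3EI) + L₂/(3EI) = 5.367/EI.
Compatibility: M_B·(L₁+L₂)/(3EI) = θ_0, giving M_B = 125.5 kN·m (hogging).
Span AB, ΣM about A with M_B applied at B: R_B^{AB}·9.6 = 213.1 + 125.5, so R_B^{AB} = 35.27 kN and R_A = 74 − 35.27 = 38.73 kN.
Span BC, ΣM about C: R_B^{BC}·6.5 = 930.8 + 125.5, so R_B^{BC} = 162.5 kN and R_C = 179 − 162.5 = 16.5 kN.
R_B = 35.27 + 162.5 = 197.8 kN.

R_B = 197.8 kN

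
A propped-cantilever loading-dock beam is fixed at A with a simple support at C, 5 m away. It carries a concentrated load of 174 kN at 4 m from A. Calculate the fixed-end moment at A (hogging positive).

Remove the prop at C; the released (primary) structure is a cantilever built in at A.
Free-end deflection of the primary structure under the applied loading (downward +):
  point load 174 at a = 4: Pa²(3L − a)/(6EI) = 5104/EI
Flexibility coefficient — unit upward force at C: δ_{CC} = L³/(3EI) = 41.67/EI.
The prop prevents deflection at C: R_C = δ_0/δ_{CC} = 5104/41.67 = 122.5 kN.
Moment equilibrium about A: M_A = Σ(load moments about A) − R_C·L = 696 − 122.5×5 = 83.52 kN·m.

M_A = 83.52 kN·m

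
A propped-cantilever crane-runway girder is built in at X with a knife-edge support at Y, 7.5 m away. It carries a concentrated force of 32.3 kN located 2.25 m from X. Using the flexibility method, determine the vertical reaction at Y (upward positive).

Take the reaction at Y as the redundant and release it; the primary structure is a cantilever fixed at X.
Primary-structure tip deflection at Y by superposition:
  point load 32.3 at a = 2.25: Pa²(3L − a)/(6EI) = 551.9/EI
Tip deflection under a unit load at Y: L³/(3EI) = 140.6/EI.
Compatibility at Y: δ_0 − R_Y·δ_{YY} = 0, so R_Y = 551.9/140.6 = 3.924 kN.

R_Y = 3.924 kN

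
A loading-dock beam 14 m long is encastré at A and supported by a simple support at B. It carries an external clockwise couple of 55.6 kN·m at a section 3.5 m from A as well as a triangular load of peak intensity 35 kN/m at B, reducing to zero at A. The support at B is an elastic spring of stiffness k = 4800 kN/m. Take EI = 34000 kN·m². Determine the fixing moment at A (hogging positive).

M_A = 434.1 kN·m

Choose R_B as the redundant. The primary structure is the cantilever fixed at A.
Primary-structure tip deflection at B by superposition:
  clockwise couple 55.6 at a = 3.5: M₀a(2L − a)/(2EI) = 2384/EI
  triangular load, peak 35 at the free end: 11w₀L⁴/(120EI) = 123251/EI
  δ_0 = 125635/EI
Tip deflection under a unit load at B: L³/(3EI) = 914.7/EI.
With EI = 34000 kN·m²: δ_0 = 3.6952 m and δ_{BB} = 0.026902 m/kN.
Compatibility — the spring shortens by R_B/k under the reaction it provides: δ_0 − R_B·δ_{BB} = R_B/k. With 1/k = 0.000208 m/kN, R_B = δ_0 / (δ_{BB} + 1/k) = 3.6952 / (0.026902 + 0.000208) = 136.3 kN.
Moment equilibrium about A: M_A = Σ(load moments about A) − R_B·L = 2342 − 136.3×14 = 434.1 kN·m.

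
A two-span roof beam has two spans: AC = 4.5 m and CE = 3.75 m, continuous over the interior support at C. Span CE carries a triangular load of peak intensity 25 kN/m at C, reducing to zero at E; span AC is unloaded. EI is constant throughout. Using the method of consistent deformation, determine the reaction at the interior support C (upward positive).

Take M_C as the redundant. Released structure: two simple spans AC and CE with a hinge at C.
End slopes at the hinge C, treating each span as simply supported:
  span CE: triangular load, peak 25: w₀L³/(45EI) = 29.3/EI
  relative rotation θ_0 = (0 + 29.3)/EI = 29.3/EI
A unit hogging moment at C produces rotation L₁/(3EI) + L₂/(3EI) = 2.75/EI.
Compatibility: M_C·(L₁+L₂)/(3EI) = θ_0, giving M_C = 10.65 kN·m (hogging).
Span AC, ΣM about A with M_C applied at C: R_C^{AC}·4.5 = 0 + 10.65, so R_C^{AC} = 2.367 kN and R_A = 0 − 2.367 = -2.367 kN.
Span CE, ΣM about E: R_C^{CE}·3.75 = 117.2 + 10.65, so R_C^{CE} = 34.09 kN and R_E = 46.88 − 34.09 = 12.78 kN.
R_C = 2.367 + 34.09 = 36.46 kN.

R_C = 36.46 kN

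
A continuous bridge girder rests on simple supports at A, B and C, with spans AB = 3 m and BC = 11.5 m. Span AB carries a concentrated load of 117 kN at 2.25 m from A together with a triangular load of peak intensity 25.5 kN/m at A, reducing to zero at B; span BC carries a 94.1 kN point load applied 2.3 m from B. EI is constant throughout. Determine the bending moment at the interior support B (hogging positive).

Insert a hinge at B; M_B is the redundant, and each span becomes simply supported.
End slopes at the hinge B, treating each span as simply supported:
  span AB: point load 117 at a = 2.25: Pab(L + a)/(6LEI) = 57.59/EI
  span AB: triangular load, peak 25.5: 7w₀L³/(360EI) = 13.39/EI
  span BC: point load 94.1 at a = 2.3: Pab(L + b)/(6LEI) = 597.3/EI
  relative rotation θ_0 = (70.97 + 597.3)/EI = 668.3/EI
A unit hogging moment at B produces rotation L₁/(3EI) + L₂/(3EI) = 4.833/EI.
Slope continuity at B: θ_0 = M_B·4.833/EI, so M_B = 668.3/4.833 = 138.3 kN·m (hogging).

M_B = 138.3 kN·m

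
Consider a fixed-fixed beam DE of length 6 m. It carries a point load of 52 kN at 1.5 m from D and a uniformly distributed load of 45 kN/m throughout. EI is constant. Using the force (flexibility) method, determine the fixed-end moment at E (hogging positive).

M_E = 149.6 kN·m

Take the two fixed-end moments M_D, M_E as redundants; the released structure is the simple span DE.
End rotations of the released simple span under the applied load (×1/EI):
  at D: point load 52 at a = 1.5: Pab(L + b)/(6LEI) = 102.4/EI
  at E: point load 52 at a = 1.5: Pab(L + a)/(6LEI) = 73.12/EI
  at D: UDL 45: wL³/(24EI) = 405/EI
  at E: UDL 45: wL³/(24EI) = 405/EI
  θ_D0 = 507.4/EI,  θ_E0 = 478.1/EI
Flexibility coefficients: a unit moment at one end gives L/(3EI) there and L/(6EI) at the far end, so f₁₁ = f₂₂ = 2/EI and f₁₂ = f₂₁ = 1/EI.
Compatibility — zero rotation at each built-in end:
  2 M_D + 1 M_E = 507.4
  1 M_D + 2 M_E = 478.1
Solving the pair gives M_D = 178.9 kN·m and M_E = 149.6 kN·m (hogging).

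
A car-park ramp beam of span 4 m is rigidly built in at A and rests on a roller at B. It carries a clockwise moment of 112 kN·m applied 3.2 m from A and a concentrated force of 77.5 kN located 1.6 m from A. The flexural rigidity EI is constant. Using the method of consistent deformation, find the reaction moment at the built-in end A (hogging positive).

M_A = 10.24 kN·m

Take the reaction at B as the redundant and release it; the primary structure is a cantilever fixed at A.
Deflection at B on the released cantilever, summing each load's contribution:
  clockwise couple 112 at a = 3.2: M₀a(2L − a)/(2EI) = 860.2/EI
  point load 77.5 at a = 1.6: Pa²(3L − a)/(6EI) = 343.9/EI
  δ_0 = 1204/EI
Flexibility coefficient — unit upward force at B: δ_{BB} = L³/(3EI) = 21.33/EI.
The prop prevents deflection at B: R_B = δ_0/δ_{BB} = 1204/21.33 = 56.44 kN.
Moment equilibrium about A: M_A = Σ(load moments about A) − R_B·L = 236 − 56.44×4 = 10.24 kN·m.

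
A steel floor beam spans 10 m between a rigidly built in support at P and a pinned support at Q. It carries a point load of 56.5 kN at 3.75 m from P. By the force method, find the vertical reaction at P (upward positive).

R_P = 46.07 kN

Choose R_Q as the redundant. The primary structure is the cantilever fixed at P.
Primary-structure tip deflection at Q by superposition:
  point load 56.5 at a = 3.75: Pa²(3L − a)/(6EI) = 3476/EI
Tip deflection under a unit load at Q: L³/(3EI) = 333.3/EI.
Compatibility at Q: δ_0 − R_Q·δ_{QQ} = 0, so R_Q = 3476/333.3 = 10.43 kN.
Vertical equilibrium: R_P = ΣP − R_Q = 56.5 − 10.43 = 46.07 kN.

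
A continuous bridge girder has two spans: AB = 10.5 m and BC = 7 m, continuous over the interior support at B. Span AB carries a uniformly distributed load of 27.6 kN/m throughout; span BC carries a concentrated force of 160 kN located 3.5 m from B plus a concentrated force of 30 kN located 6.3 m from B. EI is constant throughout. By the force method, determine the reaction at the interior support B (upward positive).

Insert a hinge at B; M_B is the redundant, and each span becomes simply supported.
Rotations at B on the released spans (each span's end-slope, ×1/EI):
  span AB: UDL 27.6: wL³/(24EI) = 1331/EI
  span BC: point load 160 at a = 3.5: Pab(L + b)/(6LEI) = 490/EI
  span BC: point load 30 at a = 6.3: Pab(L + b)/(6LEI) = 24.25/EI
  relative rotation θ_0 = (1331 + 514.3)/EI = 1846/EI
A unit hogging moment at B produces rotation L₁/(3EI) + L₂/(3EI) = 5.833/EI.
Slope continuity at B: θ_0 = M_B·5.833/EI, so M_B = 1846/5.833 = 316.4 kN·m (hogging).
Span AB, ΣM about A with M_B applied at B: R_B^{AB}·10.5 = 1521 + 316.4, so R_B^{AB} = 175 kN and R_A = 289.8 − 175 = 114.8 kN.
Span BC, ΣM about C: R_B^{BC}·7 = 581 + 316.4, so R_B^{BC} = 128.2 kN and R_C = 190 − 128.2 = 61.8 kN.
R_B = 175 + 128.2 = 303.2 kN.

R_B = 303.2 kN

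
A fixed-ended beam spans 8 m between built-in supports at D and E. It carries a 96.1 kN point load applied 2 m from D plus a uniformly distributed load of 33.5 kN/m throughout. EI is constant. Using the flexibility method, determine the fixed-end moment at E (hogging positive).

Take the two fixed-end moments M_D, M_E as redundants; the released structure is the simple span DE.
End rotations of the released simple span under the applied load (×1/EI):
  at D: point load 96.1 at a = 2: Pab(L + b)/(6LEI) = 336.4/EI
  at E: point load 96.1 at a = 2: Pab(L + a)/(6LEI) = 240.2/EI
  at D: UDL 33.5: wL³/(24EI) = 714.7/EI
  at E: UDL 33.5: wL³/(24EI) = 714.7/EI
  θ_D0 = 1051/EI,  θ_E0 = 954.9/EI
Flexibility coefficients: a unit moment at one end gives L/(3EI) there and L/(6EI) at the far end, so f₁₁ = f₂₂ = 2.667/EI and f₁₂ = f₂₁ = 1.333/EI.
Compatibility — zero rotation at each built-in end:
  2.667 M_D + 1.333 M_E = 1051
  1.333 M_D + 2.667 M_E = 954.9
Solving the pair gives M_D = 286.8 kN·m and M_E = 214.7 kN·m (hogging).

M_E = 214.7 kN·m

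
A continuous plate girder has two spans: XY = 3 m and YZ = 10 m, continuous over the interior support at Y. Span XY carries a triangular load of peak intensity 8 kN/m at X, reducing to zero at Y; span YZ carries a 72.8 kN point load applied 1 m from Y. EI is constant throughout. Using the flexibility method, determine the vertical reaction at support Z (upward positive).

R_Z = 2.395 kN

Insert a hinge at Y; M_Y is the redundant, and each span becomes simply supported.
Discontinuity in slope at Y on the released structure — sum the simple-span end rotations:
  span XY: triangular load, peak 8: 7w₀L³/(360EI) = 4.2/EI
  span YZ: point load 72.8 at a = 1: Pab(L + b)/(6LEI) = 207.5/EI
  relative rotation θ_0 = (4.2 + 207.5)/EI = 211.7/EI
A unit hogging moment at Y produces rotation L₁/(3EI) + L₂/(3EI) = 4.333/EI.
Compatibility: M_Y·(L₁+L₂)/(3EI) = θ_0, giving M_Y = 48.85 kN·m (hogging).
Span YZ, ΣM about Z: R_Y^{YZ}·10 = 655.2 + 48.85, so R_Y^{YZ} = 70.4 kN and R_Z = 72.8 − 70.4 = 2.395 kN.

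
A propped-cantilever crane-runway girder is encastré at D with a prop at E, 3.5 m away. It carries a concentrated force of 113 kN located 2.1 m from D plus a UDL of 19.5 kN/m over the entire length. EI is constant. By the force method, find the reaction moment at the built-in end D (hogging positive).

M_D = 96.3 kN·m

Take the reaction at E as the redundant and release it; the primary structure is a cantilever fixed at D.
Free-end deflection of the primary structure under the applied loading (downward +):
  point load 113 at a = 2.1: Pa²(3L − a)/(6EI) = 697.7/EI
  UDL 19.5: wL⁴/(8EI) = 365.8/EI
  δ_0 = 1063/EI
Tip deflection under a unit load at E: L³/(3EI) = 14.29/EI.
Compatibility at E: δ_0 − R_E·δ_{EE} = 0, so R_E = 1063/14.29 = 74.41 kN.
Moment equilibrium about D: M_D = Σ(load moments about D) − R_E·L = 356.7 − 74.41×3.5 = 96.3 kN·m.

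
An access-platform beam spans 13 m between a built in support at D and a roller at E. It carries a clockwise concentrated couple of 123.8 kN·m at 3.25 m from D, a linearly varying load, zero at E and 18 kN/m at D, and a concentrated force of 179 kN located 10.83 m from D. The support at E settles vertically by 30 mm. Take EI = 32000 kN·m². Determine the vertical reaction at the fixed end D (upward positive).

Remove the prop at E; the released (primary) structure is a cantilever built in at D.
Free-end deflection of the primary structure under the applied loading (downward +):
  clockwise couple 123.8 at a = 3.25: M₀a(2L − a)/(2EI) = 4577/EI
  triangular load, peak 18 at the fixed end: w₀L⁴/(30EI) = 17137/EI
  point load 179 at a = 10.83: Pa²(3L − a)/(6EI) = 98570/EI
  δ_0 = 120284/EI
Flexibility coefficient — unit upward force at E: δ_{EE} = L³/(3EI) = 732.3/EI.
With EI = 32000 kN·m²: δ_0 = 3.7589 m and δ_{EE} = 0.022885 m/kN.
Compatibility — the beam at E must follow the support down by 0.03 m: δ_0 − R_E·δ_{EE} = 0.03, so R_E = (3.7589 − 0.03)/0.022885 = 162.9 kN.
Vertical equilibrium: R_D = ΣP − R_E = 296 − 162.9 = 133.1 kN.

R_D = 133.1 kN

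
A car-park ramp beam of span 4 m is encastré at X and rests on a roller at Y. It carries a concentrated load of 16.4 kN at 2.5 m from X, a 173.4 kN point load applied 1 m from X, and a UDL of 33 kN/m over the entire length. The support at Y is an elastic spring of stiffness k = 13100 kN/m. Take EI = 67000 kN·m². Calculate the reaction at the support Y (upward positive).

R_Y = 58.08 kN

Take the reaction at Y as the redundant and release it; the primary structure is a cantilever fixed at X.
Deflection at Y on the released cantilever, summing each load's contribution:
  point load 16.4 at a = 2.5: Pa²(3L − a)/(6EI) = 162.3/EI
  point load 173.4 at a = 1: Pa²(3L − a)/(6EI) = 317.9/EI
  UDL 33: wL⁴/(8EI) = 1056/EI
  δ_0 = 1536/EI
Flexibility coefficient — unit upward force at Y: δ_{YY} = L³/(3EI) = 21.33/EI.
With EI = 67000 kN·m²: δ_0 = 0.022928 m and δ_{YY} = 0.000318 m/kN.
Compatibility — the spring shortens by R_Y/k under the reaction it provides: δ_0 − R_Y·δ_{YY} = R_Y/k. With 1/k = 0.000076 m/kN, R_Y = δ_0 / (δ_{YY} + 1/k) = 0.022928 / (0.000318 + 0.000076) = 58.08 kN.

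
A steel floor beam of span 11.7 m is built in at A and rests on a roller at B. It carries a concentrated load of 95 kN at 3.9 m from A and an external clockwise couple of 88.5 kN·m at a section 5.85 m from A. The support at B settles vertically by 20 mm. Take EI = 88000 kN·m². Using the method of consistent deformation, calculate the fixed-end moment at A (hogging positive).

Remove the prop at B; the released (primary) structure is a cantilever built in at A.
Free-end deflection of the primary structure under the applied loading (downward +):
  point load 95 at a = 3.9: Pa²(3L − a)/(6EI) = 7514/EI
  clockwise couple 88.5 at a = 5.85: M₀a(2L − a)/(2EI) = 4543/EI
  δ_0 = 12057/EI
Flexibility coefficient — unit upward force at B: δ_{BB} = L³/(3EI) = 533.9/EI.
With EI = 88000 kN·m²: δ_0 = 0.13701 m and δ_{BB} = 0.006067 m/kN.
Compatibility — the beam at B must follow the support down by 0.02 m: δ_0 − R_B·δ_{BB} = 0.02, so R_B = (0.13701 − 0.02)/0.006067 = 19.29 kN.
Moment equilibrium about A: M_A = Σ(load moments about A) − R_B·L = 459 − 19.29×11.7 = 233.3 kN·m.

M_A = 233.3 kN·m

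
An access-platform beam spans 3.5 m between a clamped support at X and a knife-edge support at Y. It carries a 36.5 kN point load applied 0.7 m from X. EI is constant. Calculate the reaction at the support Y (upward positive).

R_Y = 2.044 kN

Release the roller at Y. Primary structure: cantilever fixed at X.
Primary-structure tip deflection at Y by superposition:
  point load 36.5 at a = 0.7: Pa²(3L − a)/(6EI) = 29.21/EI
Flexibility coefficient — unit upward force at Y: δ_{YY} = L³/(3EI) = 14.29/EI.
Compatibility at Y: δ_0 − R_Y·δ_{YY} = 0, so R_Y = 29.21/14.29 = 2.044 kN.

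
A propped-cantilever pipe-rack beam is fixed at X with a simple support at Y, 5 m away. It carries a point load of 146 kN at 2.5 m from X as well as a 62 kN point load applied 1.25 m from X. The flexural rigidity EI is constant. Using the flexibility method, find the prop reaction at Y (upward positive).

R_Y = 50.95 kN

Release the roller at Y. Primary structure: cantilever fixed at X.
Deflection at Y on the released cantilever, summing each load's contribution:
  point load 146 at a = 2.5: Pa²(3L − a)/(6EI) = 1901/EI
  point load 62 at a = 1.25: Pa²(3L − a)/(6EI) = 222/EI
  δ_0 = 2123/EI
Flexibility coefficient — unit upward force at Y: δ_{YY} = L³/(3EI) = 41.67/EI.
The prop prevents deflection at Y: R_Y = δ_0/δ_{YY} = 2123/41.67 = 50.95 kN.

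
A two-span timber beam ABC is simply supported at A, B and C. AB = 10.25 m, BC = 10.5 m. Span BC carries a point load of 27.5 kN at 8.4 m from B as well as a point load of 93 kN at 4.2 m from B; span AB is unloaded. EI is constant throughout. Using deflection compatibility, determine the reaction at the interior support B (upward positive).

R_B = 82.3 kN

Insert a hinge at B; M_B is the redundant, and each span becomes simply supported.
Rotations at B on the released spans (each span's end-slope, ×1/EI):
  span BC: point load 27.5 at a = 8.4: Pab(L + b)/(6LEI) = 97.02/EI
  span BC: point load 93 at a = 4.2: Pab(L + b)/(6LEI) = 656.2/EI
  relative rotation θ_0 = (0 + 753.2)/EI = 753.2/EI
A unit hogging moment at B produces rotation L₁/(3EI) + L₂/(3EI) = 6.917/EI.
Compatibility: M_B·(L₁+L₂)/(3EI) = θ_0, giving M_B = 108.9 kN·m (hogging).
Span AB, ΣM about A with M_B applied at B: R_B^{AB}·10.25 = 0 + 108.9, so R_B^{AB} = 10.62 kN and R_A = 0 − 10.62 = -10.62 kN.
Span BC, ΣM about C: R_B^{BC}·10.5 = 643.6 + 108.9, so R_B^{BC} = 71.67 kN and R_C = 120.5 − 71.67 = 48.83 kN.
R_B = 10.62 + 71.67 = 82.3 kN.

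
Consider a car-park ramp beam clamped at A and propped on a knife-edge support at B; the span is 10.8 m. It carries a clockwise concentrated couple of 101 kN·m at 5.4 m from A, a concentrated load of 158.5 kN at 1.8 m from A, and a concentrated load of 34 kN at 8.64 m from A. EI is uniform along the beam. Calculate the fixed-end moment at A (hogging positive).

M_A = 240.6 kN·m

Choose R_B as the redundant. The primary structure is the cantilever fixed at A.
Downward deflection at the released point B due to the loads:
  clockwise couple 101 at a = 5.4: M₀a(2L − a)/(2EI) = 4418/EI
  point load 158.5 at a = 1.8: Pa²(3L − a)/(6EI) = 2619/EI
  point load 34 at a = 8.64: Pa²(3L − a)/(6EI) = 10051/EI
  δ_0 = 17088/EI
Flexibility coefficient — unit upward force at B: δ_{BB} = L³/(3EI) = 419.9/EI.
Compatibility at B: δ_0 − R_B·δ_{BB} = 0, so R_B = 17088/419.9 = 40.69 kN.
Moment equilibrium about A: M_A = Σ(load moments about A) − R_B·L = 680.1 − 40.69×10.8 = 240.6 kN·m.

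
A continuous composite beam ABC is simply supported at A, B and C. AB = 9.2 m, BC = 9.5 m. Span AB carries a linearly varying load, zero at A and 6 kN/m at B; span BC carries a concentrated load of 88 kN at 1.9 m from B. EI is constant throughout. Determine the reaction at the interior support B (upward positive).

Insert a hinge at B; M_B is the redundant, and each span becomes simply supported.
Rotations at B on the released spans (each span's end-slope, ×1/EI):
  span AB: triangular load, peak 6: w₀L³/(45EI) = 103.8/EI
  span BC: point load 88 at a = 1.9: Pab(L + b)/(6LEI) = 381.2/EI
  relative rotation θ_0 = (103.8 + 381.2)/EI = 485/EI
A unit hogging moment at B produces rotation L₁/(3EI) + L₂/(3EI) = 6.233/EI.
Compatibility: M_B·(L₁+L₂)/(3EI) = θ_0, giving M_B = 77.81 kN·m (hogging).
Span AB, ΣM about A with M_B applied at B: R_B^{AB}·9.2 = 169.3 + 77.81, so R_B^{AB} = 26.86 kN and R_A = 27.6 − 26.86 = 0.7419 kN.
Span BC, ΣM about C: R_B^{BC}·9.5 = 668.8 + 77.81, so R_B^{BC} = 78.59 kN and R_C = 88 − 78.59 = 9.409 kN.
R_B = 26.86 + 78.59 = 105.4 kN.

R_B = 105.4 kN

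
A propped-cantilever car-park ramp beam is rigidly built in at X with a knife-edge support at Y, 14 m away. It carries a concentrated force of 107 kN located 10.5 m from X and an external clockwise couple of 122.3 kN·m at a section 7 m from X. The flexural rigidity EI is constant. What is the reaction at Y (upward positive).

Take the reaction at Y as the redundant and release it; the primary structure is a cantilever fixed at X.
Free-end deflection of the primary structure under the applied loading (downward +):
  point load 107 at a = 10.5: Pa²(3L − a)/(6EI) = 61933/EI
  clockwise couple 122.3 at a = 7: M₀a(2L − a)/(2EI) = 8989/EI
  δ_0 = 70922/EI
Tip deflection under a unit load at Y: L³/(3EI) = 914.7/EI.
Compatibility at Y: δ_0 − R_Y·δ_{YY} = 0, so R_Y = 70922/914.7 = 77.54 kN.

R_Y = 77.54 kN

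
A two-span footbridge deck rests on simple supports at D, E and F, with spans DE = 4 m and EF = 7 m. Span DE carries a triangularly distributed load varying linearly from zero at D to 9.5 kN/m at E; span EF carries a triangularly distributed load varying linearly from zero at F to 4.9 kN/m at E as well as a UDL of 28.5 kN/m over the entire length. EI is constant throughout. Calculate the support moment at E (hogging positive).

Take M_E as the redundant. Released structure: two simple spans DE and EF with a hinge at E.
Discontinuity in slope at E on the released structure — sum the simple-span end rotations:
  span DE: triangular load, peak 9.5: w₀L³/(45EI) = 13.51/EI
  span EF: triangular load, peak 4.9: w₀L³/(45EI) = 37.35/EI
  span EF: UDL 28.5: wL³/(24EI) = 407.3/EI
  relative rotation θ_0 = (13.51 + 444.7)/EI = 458.2/EI
A unit hogging moment at E produces rotation L₁/(3EI) + L₂/(3EI) = 3.667/EI.
Compatibility: M_E·(L₁+L₂)/(3EI) = θ_0, giving M_E = 125 kN·m (hogging).

M_E = 125 kN·m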